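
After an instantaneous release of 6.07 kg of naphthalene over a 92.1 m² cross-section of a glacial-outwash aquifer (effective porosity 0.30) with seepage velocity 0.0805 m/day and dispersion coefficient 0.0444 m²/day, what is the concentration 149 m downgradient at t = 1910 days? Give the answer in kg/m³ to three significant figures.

0.00630 kg/m³

For an instantaneous plane source, C(x,t) = M/(n_e·A·√(4πDt)) · exp(−(x−vt)²/(4Dt)), with n_e·A the pore (flow) area.
Plume center vt = 0.0805 × 1910 = 153.755 m, so the well at 149 m is 4.755 m upgradient of the peak.
√(4πDt) = 32.64 m, giving peak height M/(n_e·A·√(4πDt)) = 6.07/(0.30 × 92.1 × 32.64) = 0.006731 kg/m³.
(x−vt)²/(4Dt) = (-4.755)²/(4 × 0.0444 × 1910) = 0.06665; exp(−0.06665) = 0.9355.
C = 0.006731 × 0.9355 = 0.00630 kg/m³.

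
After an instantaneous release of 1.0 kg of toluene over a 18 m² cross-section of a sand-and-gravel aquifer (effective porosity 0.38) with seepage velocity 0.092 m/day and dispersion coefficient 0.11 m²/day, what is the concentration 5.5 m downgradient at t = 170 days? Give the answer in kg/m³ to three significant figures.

0.00241 kg/m³

For an instantaneous plane source, C(x,t) = M/(n_e·A·√(4πDt)) · exp(−(x−vt)²/(4Dt)), with n_e·A the pore (flow) area.
Plume center vt = 0.092 × 170 = 15.64 m, so the well at 5.5 m is 10.14 m upgradient of the peak.
√(4πDt) = 15.33 m, giving peak height M/(n_e·A·√(4πDt)) = 1.0/(0.38 × 18 × 15.33) = 0.009537 kg/m³.
(x−vt)²/(4Dt) = (-10.14)²/(4 × 0.11 × 170) = 1.375; exp(−1.375) = 0.2528.
C = 0.009537 × 0.2528 = 0.00241 kg/m³.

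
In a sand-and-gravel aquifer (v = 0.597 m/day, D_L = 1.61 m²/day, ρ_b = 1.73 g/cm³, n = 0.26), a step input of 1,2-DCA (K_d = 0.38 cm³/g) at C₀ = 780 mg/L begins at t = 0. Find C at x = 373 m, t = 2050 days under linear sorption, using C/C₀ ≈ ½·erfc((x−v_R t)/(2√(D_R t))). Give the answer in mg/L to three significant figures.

Retardation factor R = 1 + ρ_b·K_d/n = 1 + 1.73 × 0.38/0.26 = 3.528.
Sorption retards both mechanisms: v_R = v/R = 0.1692 m/day, D_R = D/R = 0.4563 m²/day.
v_R·t = 0.1692 × 2050 = 346.86 m; 2√(D_R t) = 61.17 m; argument = (373 − 346.86)/61.17 = 0.4273.
C = C₀ × ½·erfc(0.4273) = 780 × 0.2728 = 213 mg/L.

213 mg/L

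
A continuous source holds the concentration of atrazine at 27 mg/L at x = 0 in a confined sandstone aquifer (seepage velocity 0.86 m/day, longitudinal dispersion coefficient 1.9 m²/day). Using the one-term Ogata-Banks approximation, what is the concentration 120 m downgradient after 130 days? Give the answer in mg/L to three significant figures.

9.61 mg/L

For a continuous step input, C/C₀ ≈ ½·erfc((x−vt)/(2√(Dt))).
vt = 0.86 × 130 = 111.8 m and 2√(Dt) = 2√(1.9 × 130) = 31.43 m.
Argument (x−vt)/(2√(Dt)) = (120 − 111.8)/31.43 = 0.2609; ½·erfc(0.2609) = 0.3561.
C = 27 × 0.3561 = 9.61 mg/L.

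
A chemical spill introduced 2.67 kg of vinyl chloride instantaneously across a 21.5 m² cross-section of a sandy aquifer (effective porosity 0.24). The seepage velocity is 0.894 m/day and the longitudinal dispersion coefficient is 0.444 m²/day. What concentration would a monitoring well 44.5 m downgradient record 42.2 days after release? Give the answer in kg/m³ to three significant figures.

0.0183 kg/m³

For an instantaneous plane source, C(x,t) = M/(n_e·A·√(4πDt)) · exp(−(x−vt)²/(4Dt)), with n_e·A the pore (flow) area.
Plume center vt = 0.894 × 42.2 = 37.7268 m, so the well at 44.5 m is 6.7732 m downgradient of the peak.
√(4πDt) = 15.34 m, giving peak height M/(n_e·A·√(4πDt)) = 2.67/(0.24 × 21.5 × 15.34) = 0.03373 kg/m³.
(x−vt)²/(4Dt) = (6.7732)²/(4 × 0.444 × 42.2) = 0.6121; exp(−0.6121) = 0.5422.
C = 0.03373 × 0.5422 = 0.0183 kg/m³.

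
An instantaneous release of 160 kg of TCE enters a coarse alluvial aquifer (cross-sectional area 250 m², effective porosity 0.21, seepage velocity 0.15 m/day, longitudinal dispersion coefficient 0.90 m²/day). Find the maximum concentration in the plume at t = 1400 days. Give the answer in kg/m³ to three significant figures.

The peak of an instantaneous 1D plume sits at x = vt; there the Gaussian factor is 1 and C_max = M/(n_e·A·√(4πDt)), where n_e·A is the pore area the mass is dissolved in.
√(4πDt) = √(4π × 0.90 × 1400) = 125.8 m, so C_max = 160/(0.21 × 250 × 125.8) = 0.0242 kg/m³.

0.0242 kg/m³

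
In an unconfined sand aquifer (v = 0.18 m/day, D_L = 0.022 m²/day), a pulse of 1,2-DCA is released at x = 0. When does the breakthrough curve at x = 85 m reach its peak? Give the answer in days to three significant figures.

472 days

For the 1D instantaneous-source solution, setting ∂C/∂t = 0 at fixed x gives v²t² + 2Dt − x² = 0, so t = (√(D² + v²x²) − D)/v².
√(D² + v²x²) = √(0.022² + 0.18² × 85²) = 15.30; v² = 0.0324.
t = (15.30 − 0.022)/0.0324 = 472 days (vs. the pure-advection estimate x/v = 472 d).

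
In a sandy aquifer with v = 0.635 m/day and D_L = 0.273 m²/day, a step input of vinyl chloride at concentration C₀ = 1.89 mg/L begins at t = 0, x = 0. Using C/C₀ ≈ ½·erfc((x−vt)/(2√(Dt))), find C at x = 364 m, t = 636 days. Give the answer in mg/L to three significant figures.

For a continuous step input, C/C₀ ≈ ½·erfc((x−vt)/(2√(Dt))).
vt = 0.635 × 636 = 403.86 m and 2√(Dt) = 2√(0.273 × 636) = 26.35 m.
Argument (x−vt)/(2√(Dt)) = (364 − 403.86)/26.35 = -1.513; ½·erfc(-1.513) = 0.9838.
C = 1.89 × 0.9838 = 1.86 mg/L.

1.86 mg/L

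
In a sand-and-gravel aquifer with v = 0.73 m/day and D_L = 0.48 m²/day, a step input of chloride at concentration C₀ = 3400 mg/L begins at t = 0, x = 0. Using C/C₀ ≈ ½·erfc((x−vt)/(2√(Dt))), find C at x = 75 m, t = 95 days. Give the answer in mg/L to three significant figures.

For a continuous step input, C/C₀ ≈ ½·erfc((x−vt)/(2√(Dt))).
vt = 0.73 × 95 = 69.35 m and 2√(Dt) = 2√(0.48 × 95) = 13.51 m.
Argument (x−vt)/(2√(Dt)) = (75 − 69.35)/13.51 = 0.4182; ½·erfc(0.4182) = 0.2771.
C = 3400 × 0.2771 = 942 mg/L.

942 mg/L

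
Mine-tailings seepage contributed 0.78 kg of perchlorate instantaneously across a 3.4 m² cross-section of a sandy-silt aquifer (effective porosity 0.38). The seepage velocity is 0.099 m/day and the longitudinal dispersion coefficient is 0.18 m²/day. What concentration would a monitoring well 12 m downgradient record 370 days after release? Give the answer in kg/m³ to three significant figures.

0.00214 kg/m³

For an instantaneous plane source, C(x,t) = M/(n_e·A·√(4πDt)) · exp(−(x−vt)²/(4Dt)), with n_e·A the pore (flow) area.
Plume center vt = 0.099 × 370 = 36.63 m, so the well at 12 m is 24.63 m upgradient of the peak.
√(4πDt) = 28.93 m, giving peak height M/(n_e·A·√(4πDt)) = 0.78/(0.38 × 3.4 × 28.93) = 0.02087 kg/m³.
(x−vt)²/(4Dt) = (-24.63)²/(4 × 0.18 × 370) = 2.277; exp(−2.277) = 0.1026.
C = 0.02087 × 0.1026 = 0.00214 kg/m³.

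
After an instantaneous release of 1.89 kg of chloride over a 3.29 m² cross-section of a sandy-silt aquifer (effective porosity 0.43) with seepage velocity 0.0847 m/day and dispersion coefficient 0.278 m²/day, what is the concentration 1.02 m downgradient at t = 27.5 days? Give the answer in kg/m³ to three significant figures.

For an instantaneous plane source, C(x,t) = M/(n_e·A·√(4πDt)) · exp(−(x−vt)²/(4Dt)), with n_e·A the pore (flow) area.
Plume center vt = 0.0847 × 27.5 = 2.32925 m, so the well at 1.02 m is 1.30925 m upgradient of the peak.
√(4πDt) = 9.802 m, giving peak height M/(n_e·A·√(4πDt)) = 1.89/(0.43 × 3.29 × 9.802) = 0.1363 kg/m³.
(x−vt)²/(4Dt) = (-1.30925)²/(4 × 0.278 × 27.5) = 0.05605; exp(−0.05605) = 0.9455.
C = 0.1363 × 0.9455 = 0.129 kg/m³.

0.129 kg/m³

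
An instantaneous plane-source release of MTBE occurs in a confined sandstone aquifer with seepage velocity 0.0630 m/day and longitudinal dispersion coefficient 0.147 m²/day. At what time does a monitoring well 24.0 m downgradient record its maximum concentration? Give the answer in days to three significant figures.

For the 1D instantaneous-source solution, setting ∂C/∂t = 0 at fixed x gives v²t² + 2Dt − x² = 0, so t = (√(D² + v²x²) − D)/v².
√(D² + v²x²) = √(0.147² + 0.0630² × 24.0²) = 1.519; v² = 0.003969.
t = (1.519 − 0.147)/0.003969 = 346 days (vs. the pure-advection estimate x/v = 381 d).

346 days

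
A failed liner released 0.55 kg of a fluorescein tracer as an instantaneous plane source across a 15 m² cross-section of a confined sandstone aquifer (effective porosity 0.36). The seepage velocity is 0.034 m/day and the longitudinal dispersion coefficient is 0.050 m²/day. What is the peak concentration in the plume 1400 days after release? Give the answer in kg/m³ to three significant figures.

The peak of an instantaneous 1D plume sits at x = vt; there the Gaussian factor is 1 and C_max = M/(n_e·A·√(4πDt)), where n_e·A is the pore area the mass is dissolved in.
√(4πDt) = √(4π × 0.050 × 1400) = 29.66 m, so C_max = 0.55/(0.36 × 15 × 29.66) = 0.00343 kg/m³.

0.00343 kg/m³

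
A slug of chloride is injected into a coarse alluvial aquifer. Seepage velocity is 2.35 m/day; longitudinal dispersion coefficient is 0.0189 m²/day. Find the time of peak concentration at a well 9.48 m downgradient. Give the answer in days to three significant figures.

4.03 days

For the 1D instantaneous-source solution, setting ∂C/∂t = 0 at fixed x gives v²t² + 2Dt − x² = 0, so t = (√(D² + v²x²) − D)/v².
√(D² + v²x²) = √(0.0189² + 2.35² × 9.48²) = 22.28; v² = 5.5225.
t = (22.28 − 0.0189)/5.5225 = 4.03 days (vs. the pure-advection estimate x/v = 4.03 d).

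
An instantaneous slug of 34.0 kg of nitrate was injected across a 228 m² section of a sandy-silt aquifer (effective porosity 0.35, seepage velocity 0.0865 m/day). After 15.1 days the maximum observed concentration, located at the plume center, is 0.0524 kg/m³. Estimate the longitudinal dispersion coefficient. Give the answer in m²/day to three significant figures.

0.348 m²/day

At the plume center C_max = M/(n_e·A·√(4πDt)), so D = M²/(4πt·(n_e·A·C_max)²).
n_e·A·C_max = 0.35 × 228 × 0.0524 = 4.182 kg/m.
D = 34.0²/(4π × 15.1 × 4.182²) = 0.348 m²/day.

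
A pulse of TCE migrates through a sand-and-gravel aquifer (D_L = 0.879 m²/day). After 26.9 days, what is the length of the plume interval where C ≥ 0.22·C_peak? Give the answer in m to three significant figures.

23.9 m

The plume is Gaussian with σ = √(2Dt) = √(2 × 0.879 × 26.9) = 6.877 m.
C/C_peak = exp(−Δx²/(2σ²)) = 0.22 ⇒ Δx = σ·√(−2 ln 0.22) = 6.877 × 1.740 = 11.97 m.
Width = 2Δx = 23.9 m.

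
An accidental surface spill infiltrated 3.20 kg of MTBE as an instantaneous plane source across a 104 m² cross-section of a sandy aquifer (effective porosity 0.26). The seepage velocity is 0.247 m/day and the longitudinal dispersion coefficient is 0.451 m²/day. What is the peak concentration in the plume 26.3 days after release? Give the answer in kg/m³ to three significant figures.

The peak of an instantaneous 1D plume sits at x = vt; there the Gaussian factor is 1 and C_max = M/(n_e·A·√(4πDt)), where n_e·A is the pore area the mass is dissolved in.
√(4πDt) = √(4π × 0.451 × 26.3) = 12.21 m, so C_max = 3.20/(0.26 × 104 × 12.21) = 0.00969 kg/m³.

0.00969 kg/m³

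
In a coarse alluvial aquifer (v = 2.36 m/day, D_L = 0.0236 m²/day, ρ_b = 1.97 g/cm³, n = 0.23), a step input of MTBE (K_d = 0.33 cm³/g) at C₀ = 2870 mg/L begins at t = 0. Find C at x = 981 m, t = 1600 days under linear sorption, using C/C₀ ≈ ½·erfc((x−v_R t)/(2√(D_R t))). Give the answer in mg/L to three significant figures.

2590 mg/L

Retardation factor R = 1 + ρ_b·K_d/n = 1 + 1.97 × 0.33/0.23 = 3.827.
Sorption retards both mechanisms: v_R = v/R = 0.6167 m/day, D_R = D/R = 0.006167 m²/day.
v_R·t = 0.6167 × 1600 = 986.72 m; 2√(D_R t) = 6.282 m; argument = (981 − 986.72)/6.282 = -0.9105.
C = C₀ × ½·erfc(-0.9105) = 2870 × 0.9011 = 2590 mg/L.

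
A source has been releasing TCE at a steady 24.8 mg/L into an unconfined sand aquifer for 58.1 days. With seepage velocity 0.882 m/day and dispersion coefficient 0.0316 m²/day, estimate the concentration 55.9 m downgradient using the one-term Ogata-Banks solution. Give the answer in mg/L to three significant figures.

For a continuous step input, C/C₀ ≈ ½·erfc((x−vt)/(2√(Dt))).
vt = 0.882 × 58.1 = 51.2442 m and 2√(Dt) = 2√(0.0316 × 58.1) = 2.710 m.
Argument (x−vt)/(2√(Dt)) = (55.9 − 51.2442)/2.710 = 1.718; ½·erfc(1.718) = 0.007557.
C = 24.8 × 0.007557 = 0.187 mg/L.

0.187 mg/L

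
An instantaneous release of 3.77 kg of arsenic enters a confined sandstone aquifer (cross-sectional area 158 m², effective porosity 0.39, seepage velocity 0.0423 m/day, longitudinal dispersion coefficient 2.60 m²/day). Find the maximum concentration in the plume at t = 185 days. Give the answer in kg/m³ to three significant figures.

The peak of an instantaneous 1D plume sits at x = vt; there the Gaussian factor is 1 and C_max = M/(n_e·A·√(4πDt)), where n_e·A is the pore area the mass is dissolved in.
√(4πDt) = √(4π × 2.60 × 185) = 77.75 m, so C_max = 3.77/(0.39 × 158 × 77.75) = 0.000787 kg/m³.

0.000787 kg/m³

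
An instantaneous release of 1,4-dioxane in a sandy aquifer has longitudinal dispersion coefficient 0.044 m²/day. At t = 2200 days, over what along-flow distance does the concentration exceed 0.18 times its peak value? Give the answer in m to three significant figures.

The plume is Gaussian with σ = √(2Dt) = √(2 × 0.044 × 2200) = 13.91 m.
C/C_peak = exp(−Δx²/(2σ²)) = 0.18 ⇒ Δx = σ·√(−2 ln 0.18) = 13.91 × 1.852 = 25.76 m.
Width = 2Δx = 51.5 m.

51.5 m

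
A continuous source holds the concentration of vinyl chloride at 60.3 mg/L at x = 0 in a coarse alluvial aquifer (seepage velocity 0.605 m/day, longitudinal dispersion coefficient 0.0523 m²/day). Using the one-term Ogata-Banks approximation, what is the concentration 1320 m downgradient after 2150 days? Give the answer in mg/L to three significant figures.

6.01 mg/L

For a continuous step input, C/C₀ ≈ ½·erfc((x−vt)/(2√(Dt))).
vt = 0.605 × 2150 = 1300.75 m and 2√(Dt) = 2√(0.0523 × 2150) = 21.21 m.
Argument (x−vt)/(2√(Dt)) = (1320 − 1300.75)/21.21 = 0.9076; ½·erfc(0.9076) = 0.09965.
C = 60.3 × 0.09965 = 6.01 mg/L.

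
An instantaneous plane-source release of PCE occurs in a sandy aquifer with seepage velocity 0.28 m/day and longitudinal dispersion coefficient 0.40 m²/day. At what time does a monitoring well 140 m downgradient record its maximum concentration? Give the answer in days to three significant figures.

For the 1D instantaneous-source solution, setting ∂C/∂t = 0 at fixed x gives v²t² + 2Dt − x² = 0, so t = (√(D² + v²x²) − D)/v².
√(D² + v²x²) = √(0.40² + 0.28² × 140²) = 39.20; v² = 0.0784.
t = (39.20 − 0.40)/0.0784 = 495 days (vs. the pure-advection estimate x/v = 500 d).

495 days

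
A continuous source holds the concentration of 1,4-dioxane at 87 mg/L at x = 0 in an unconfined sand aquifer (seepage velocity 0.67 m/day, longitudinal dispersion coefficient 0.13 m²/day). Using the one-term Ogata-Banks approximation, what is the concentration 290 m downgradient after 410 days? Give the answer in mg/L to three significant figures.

For a continuous step input, C/C₀ ≈ ½·erfc((x−vt)/(2√(Dt))).
vt = 0.67 × 410 = 274.7 m and 2√(Dt) = 2√(0.13 × 410) = 14.60 m.
Argument (x−vt)/(2√(Dt)) = (290 − 274.7)/14.60 = 1.048; ½·erfc(1.048) = 0.06916.
C = 87 × 0.06916 = 6.02 mg/L.

6.02 mg/L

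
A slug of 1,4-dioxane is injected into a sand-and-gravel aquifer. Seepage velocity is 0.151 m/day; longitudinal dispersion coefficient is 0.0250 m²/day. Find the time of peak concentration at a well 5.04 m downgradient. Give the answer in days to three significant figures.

For the 1D instantaneous-source solution, setting ∂C/∂t = 0 at fixed x gives v²t² + 2Dt − x² = 0, so t = (√(D² + v²x²) − D)/v².
√(D² + v²x²) = √(0.0250² + 0.151² × 5.04²) = 0.7615; v² = 0.022801.
t = (0.7615 − 0.0250)/0.022801 = 32.3 days (vs. the pure-advection estimate x/v = 33.4 d).

32.3 days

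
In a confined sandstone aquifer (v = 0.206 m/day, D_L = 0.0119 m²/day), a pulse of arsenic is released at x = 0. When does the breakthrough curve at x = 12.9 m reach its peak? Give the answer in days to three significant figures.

62.3 days

For the 1D instantaneous-source solution, setting ∂C/∂t = 0 at fixed x gives v²t² + 2Dt − x² = 0, so t = (√(D² + v²x²) − D)/v².
√(D² + v²x²) = √(0.0119² + 0.206² × 12.9²) = 2.657; v² = 0.042436.
t = (2.657 − 0.0119)/0.042436 = 62.3 days (vs. the pure-advection estimate x/v = 62.6 d).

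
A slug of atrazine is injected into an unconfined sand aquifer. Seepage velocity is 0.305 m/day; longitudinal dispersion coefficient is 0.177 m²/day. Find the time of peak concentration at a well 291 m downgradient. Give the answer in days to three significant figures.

952 days

For the 1D instantaneous-source solution, setting ∂C/∂t = 0 at fixed x gives v²t² + 2Dt − x² = 0, so t = (√(D² + v²x²) − D)/v².
√(D² + v²x²) = √(0.177² + 0.305² × 291²) = 88.76; v² = 0.093025.
t = (88.76 − 0.177)/0.093025 = 952 days (vs. the pure-advection estimate x/v = 954 d).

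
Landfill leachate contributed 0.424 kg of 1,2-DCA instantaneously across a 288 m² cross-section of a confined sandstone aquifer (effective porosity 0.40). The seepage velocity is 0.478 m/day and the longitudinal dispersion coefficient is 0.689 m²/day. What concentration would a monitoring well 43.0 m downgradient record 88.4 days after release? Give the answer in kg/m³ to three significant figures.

0.000133 kg/m³

For an instantaneous plane source, C(x,t) = M/(n_e·A·√(4πDt)) · exp(−(x−vt)²/(4Dt)), with n_e·A the pore (flow) area.
Plume center vt = 0.478 × 88.4 = 42.2552 m, so the well at 43.0 m is 0.7448 m downgradient of the peak.
√(4πDt) = 27.67 m, giving peak height M/(n_e·A·√(4πDt)) = 0.424/(0.40 × 288 × 27.67) = 0.0001330 kg/m³.
(x−vt)²/(4Dt) = (0.7448)²/(4 × 0.689 × 88.4) = 0.002277; exp(−0.002277) = 0.9977.
C = 0.0001330 × 0.9977 = 0.000133 kg/m³.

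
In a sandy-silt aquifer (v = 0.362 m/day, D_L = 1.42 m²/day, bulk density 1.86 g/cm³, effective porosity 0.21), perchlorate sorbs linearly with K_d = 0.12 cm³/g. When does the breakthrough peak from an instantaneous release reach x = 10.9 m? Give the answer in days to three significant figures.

43.7 days

Retardation factor R = 1 + ρ_b·K_d/n = 1 + 1.86 × 0.12/0.21 = 2.063.
Sorption retards both mechanisms: v_R = v/R = 0.1755 m/day, D_R = D/R = 0.6883 m²/day.
Peak time from v_R²t² + 2D_R t − x² = 0: t = (√(D_R² + v_R²x²) − D_R)/v_R².
√(D_R² + v_R²x²) = √(0.6883² + 0.1755² × 10.9²) = 2.033; v_R² = 0.03080.
t = (2.033 − 0.6883)/0.03080 = 43.7 days.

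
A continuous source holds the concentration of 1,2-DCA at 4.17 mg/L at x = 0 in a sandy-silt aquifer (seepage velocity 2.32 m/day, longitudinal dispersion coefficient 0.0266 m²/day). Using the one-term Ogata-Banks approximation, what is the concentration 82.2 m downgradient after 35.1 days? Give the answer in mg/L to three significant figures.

For a continuous step input, C/C₀ ≈ ½·erfc((x−vt)/(2√(Dt))).
vt = 2.32 × 35.1 = 81.432 m and 2√(Dt) = 2√(0.0266 × 35.1) = 1.933 m.
Argument (x−vt)/(2√(Dt)) = (82.2 − 81.432)/1.933 = 0.3973; ½·erfc(0.3973) = 0.2871.
C = 4.17 × 0.2871 = 1.20 mg/L.

1.20 mg/L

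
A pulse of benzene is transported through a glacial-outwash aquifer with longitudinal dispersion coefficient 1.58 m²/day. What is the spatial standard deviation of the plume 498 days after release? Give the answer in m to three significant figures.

Dispersive spreading gives a Gaussian with σ² = 2Dt; advection only shifts the center.
σ = √(2 × 1.58 × 498) = 39.7 m.

39.7 m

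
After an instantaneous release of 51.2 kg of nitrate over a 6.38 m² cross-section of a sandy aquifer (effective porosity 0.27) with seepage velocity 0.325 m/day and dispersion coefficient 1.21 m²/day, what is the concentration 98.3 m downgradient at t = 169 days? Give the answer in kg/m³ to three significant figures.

For an instantaneous plane source, C(x,t) = M/(n_e·A·√(4πDt)) · exp(−(x−vt)²/(4Dt)), with n_e·A the pore (flow) area.
Plume center vt = 0.325 × 169 = 54.925 m, so the well at 98.3 m is 43.375 m downgradient of the peak.
√(4πDt) = 50.69 m, giving peak height M/(n_e·A·√(4πDt)) = 51.2/(0.27 × 6.38 × 50.69) = 0.5864 kg/m³.
(x−vt)²/(4Dt) = (43.375)²/(4 × 1.21 × 169) = 2.300; exp(−2.300) = 0.1003.
C = 0.5864 × 0.1003 = 0.0588 kg/m³.

0.0588 kg/m³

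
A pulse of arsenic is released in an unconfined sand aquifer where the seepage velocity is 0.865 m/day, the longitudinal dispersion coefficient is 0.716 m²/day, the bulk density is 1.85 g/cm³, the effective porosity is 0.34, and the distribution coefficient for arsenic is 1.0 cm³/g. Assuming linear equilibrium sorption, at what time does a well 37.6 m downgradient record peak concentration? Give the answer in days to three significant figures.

Retardation factor R = 1 + ρ_b·K_d/n = 1 + 1.85 × 1.0/0.34 = 6.441.
Sorption retards both mechanisms: v_R = v/R = 0.1343 m/day, D_R = D/R = 0.1112 m²/day.
Peak time from v_R²t² + 2D_R t − x² = 0: t = (√(D_R² + v_R²x²) − D_R)/v_R².
√(D_R² + v_R²x²) = √(0.1112² + 0.1343² × 37.6²) = 5.051; v_R² = 0.01804.
t = (5.051 − 0.1112)/0.01804 = 274 days.

274 days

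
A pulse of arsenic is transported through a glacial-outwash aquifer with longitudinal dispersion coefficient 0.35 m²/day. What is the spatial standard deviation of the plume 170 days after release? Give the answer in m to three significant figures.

10.9 m

Dispersive spreading gives a Gaussian with σ² = 2Dt; advection only shifts the center.
σ = √(2 × 0.35 × 170) = 10.9 m.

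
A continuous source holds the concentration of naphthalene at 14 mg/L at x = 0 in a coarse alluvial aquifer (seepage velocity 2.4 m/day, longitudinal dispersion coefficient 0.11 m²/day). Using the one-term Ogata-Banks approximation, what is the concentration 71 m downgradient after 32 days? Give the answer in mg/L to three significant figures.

For a continuous step input, C/C₀ ≈ ½·erfc((x−vt)/(2√(Dt))).
vt = 2.4 × 32 = 76.8 m and 2√(Dt) = 2√(0.11 × 32) = 3.752 m.
Argument (x−vt)/(2√(Dt)) = (71 − 76.8)/3.752 = -1.546; ½·erfc(-1.546) = 0.9856.
C = 14 × 0.9856 = 13.8 mg/L.

13.8 mg/L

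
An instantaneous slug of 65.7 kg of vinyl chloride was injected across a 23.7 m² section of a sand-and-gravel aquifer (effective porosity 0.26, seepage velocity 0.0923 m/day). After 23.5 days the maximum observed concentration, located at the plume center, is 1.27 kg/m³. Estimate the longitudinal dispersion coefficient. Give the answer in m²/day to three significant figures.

0.239 m²/day

At the plume center C_max = M/(n_e·A·√(4πDt)), so D = M²/(4πt·(n_e·A·C_max)²).
n_e·A·C_max = 0.26 × 23.7 × 1.27 = 7.826 kg/m.
D = 65.7²/(4π × 23.5 × 7.826²) = 0.239 m²/day.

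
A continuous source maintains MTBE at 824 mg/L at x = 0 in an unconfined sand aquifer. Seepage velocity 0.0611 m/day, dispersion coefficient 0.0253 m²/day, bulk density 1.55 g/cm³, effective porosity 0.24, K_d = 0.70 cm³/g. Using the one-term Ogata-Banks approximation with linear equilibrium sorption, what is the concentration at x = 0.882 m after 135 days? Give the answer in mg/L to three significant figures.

584 mg/L

Retardation factor R = 1 + ρ_b·K_d/n = 1 + 1.55 × 0.70/0.24 = 5.521.
Sorption retards both mechanisms: v_R = v/R = 0.01107 m/day, D_R = D/R = 0.004583 m²/day.
v_R·t = 0.01107 × 135 = 1.49445 m; 2√(D_R t) = 1.573 m; argument = (0.882 − 1.49445)/1.573 = -0.3894.
C = C₀ × ½·erfc(-0.3894) = 824 × 0.7091 = 584 mg/L.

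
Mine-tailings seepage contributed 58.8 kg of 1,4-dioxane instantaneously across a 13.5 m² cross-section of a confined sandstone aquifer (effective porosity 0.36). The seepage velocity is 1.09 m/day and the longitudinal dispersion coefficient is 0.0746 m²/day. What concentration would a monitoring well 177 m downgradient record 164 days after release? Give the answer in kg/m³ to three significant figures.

0.916 kg/m³

For an instantaneous plane source, C(x,t) = M/(n_e·A·√(4πDt)) · exp(−(x−vt)²/(4Dt)), with n_e·A the pore (flow) area.
Plume center vt = 1.09 × 164 = 178.76 m, so the well at 177 m is 1.76 m upgradient of the peak.
√(4πDt) = 12.40 m, giving peak height M/(n_e·A·√(4πDt)) = 58.8/(0.36 × 13.5 × 12.40) = 0.9757 kg/m³.
(x−vt)²/(4Dt) = (-1.76)²/(4 × 0.0746 × 164) = 0.06330; exp(−0.06330) = 0.9387.
C = 0.9757 × 0.9387 = 0.916 kg/m³.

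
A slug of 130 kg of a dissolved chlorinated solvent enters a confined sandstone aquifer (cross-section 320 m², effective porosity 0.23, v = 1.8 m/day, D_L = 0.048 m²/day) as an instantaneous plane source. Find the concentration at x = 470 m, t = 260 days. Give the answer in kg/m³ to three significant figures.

0.130 kg/m³

For an instantaneous plane source, C(x,t) = M/(n_e·A·√(4πDt)) · exp(−(x−vt)²/(4Dt)), with n_e·A the pore (flow) area.
Plume center vt = 1.8 × 260 = 468 m, so the well at 470 m is 2 m downgradient of the peak.
√(4πDt) = 12.52 m, giving peak height M/(n_e·A·√(4πDt)) = 130/(0.23 × 320 × 12.52) = 0.1411 kg/m³.
(x−vt)²/(4Dt) = (2)²/(4 × 0.048 × 260) = 0.08013; exp(−0.08013) = 0.9230.
C = 0.1411 × 0.9230 = 0.130 kg/m³.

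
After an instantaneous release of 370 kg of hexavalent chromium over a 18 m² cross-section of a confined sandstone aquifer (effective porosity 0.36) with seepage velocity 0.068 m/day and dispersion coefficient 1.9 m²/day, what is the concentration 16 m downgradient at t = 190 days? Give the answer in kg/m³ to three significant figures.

0.842 kg/m³

For an instantaneous plane source, C(x,t) = M/(n_e·A·√(4πDt)) · exp(−(x−vt)²/(4Dt)), with n_e·A the pore (flow) area.
Plume center vt = 0.068 × 190 = 12.92 m, so the well at 16 m is 3.08 m downgradient of the peak.
√(4πDt) = 67.35 m, giving peak height M/(n_e·A·√(4πDt)) = 370/(0.36 × 18 × 67.35) = 0.8478 kg/m³.
(x−vt)²/(4Dt) = (3.08)²/(4 × 1.9 × 190) = 0.006570; exp(−0.006570) = 0.9935.
C = 0.8478 × 0.9935 = 0.842 kg/m³.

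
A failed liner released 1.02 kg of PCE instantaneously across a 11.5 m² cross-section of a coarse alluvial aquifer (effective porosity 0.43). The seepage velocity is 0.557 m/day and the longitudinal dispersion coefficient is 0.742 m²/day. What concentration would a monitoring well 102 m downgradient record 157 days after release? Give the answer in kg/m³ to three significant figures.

0.00342 kg/m³

For an instantaneous plane source, C(x,t) = M/(n_e·A·√(4πDt)) · exp(−(x−vt)²/(4Dt)), with n_e·A the pore (flow) area.
Plume center vt = 0.557 × 157 = 87.449 m, so the well at 102 m is 14.551 m downgradient of the peak.
√(4πDt) = 38.26 m, giving peak height M/(n_e·A·√(4πDt)) = 1.02/(0.43 × 11.5 × 38.26) = 0.005391 kg/m³.
(x−vt)²/(4Dt) = (14.551)²/(4 × 0.742 × 157) = 0.4544; exp(−0.4544) = 0.6348.
C = 0.005391 × 0.6348 = 0.00342 kg/m³.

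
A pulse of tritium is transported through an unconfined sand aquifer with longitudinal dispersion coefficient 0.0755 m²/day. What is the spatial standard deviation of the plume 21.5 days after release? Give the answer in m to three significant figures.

Dispersive spreading gives a Gaussian with σ² = 2Dt; advection only shifts the center.
σ = √(2 × 0.0755 × 21.5) = 1.80 m.

1.80 m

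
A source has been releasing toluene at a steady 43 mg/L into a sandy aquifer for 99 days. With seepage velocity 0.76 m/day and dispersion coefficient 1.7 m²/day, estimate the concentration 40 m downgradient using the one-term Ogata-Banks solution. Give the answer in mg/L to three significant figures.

For a continuous step input, C/C₀ ≈ ½·erfc((x−vt)/(2√(Dt))).
vt = 0.76 × 99 = 75.24 m and 2√(Dt) = 2√(1.7 × 99) = 25.95 m.
Argument (x−vt)/(2√(Dt)) = (40 − 75.24)/25.95 = -1.358; ½·erfc(-1.358) = 0.9726.
C = 43 × 0.9726 = 41.8 mg/L.

41.8 mg/L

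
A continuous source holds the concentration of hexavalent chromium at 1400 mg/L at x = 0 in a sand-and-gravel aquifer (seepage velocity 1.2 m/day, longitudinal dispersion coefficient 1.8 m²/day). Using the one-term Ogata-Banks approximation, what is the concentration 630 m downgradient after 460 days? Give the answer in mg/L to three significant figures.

38.7 mg/L

For a continuous step input, C/C₀ ≈ ½·erfc((x−vt)/(2√(Dt))).
vt = 1.2 × 460 = 552 m and 2√(Dt) = 2√(1.8 × 460) = 57.55 m.
Argument (x−vt)/(2√(Dt)) = (630 − 552)/57.55 = 1.355; ½·erfc(1.355) = 0.02767.
C = 1400 × 0.02767 = 38.7 mg/L.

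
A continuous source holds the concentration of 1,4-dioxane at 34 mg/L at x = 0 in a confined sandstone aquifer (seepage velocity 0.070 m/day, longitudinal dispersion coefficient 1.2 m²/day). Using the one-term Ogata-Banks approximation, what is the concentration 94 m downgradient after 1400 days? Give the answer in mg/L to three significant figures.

17.9 mg/L

For a continuous step input, C/C₀ ≈ ½·erfc((x−vt)/(2√(Dt))).
vt = 0.070 × 1400 = 98 m and 2√(Dt) = 2√(1.2 × 1400) = 81.98 m.
Argument (x−vt)/(2√(Dt)) = (94 − 98)/81.98 = -0.04879; ½·erfc(-0.04879) = 0.5275.
C = 34 × 0.5275 = 17.9 mg/L.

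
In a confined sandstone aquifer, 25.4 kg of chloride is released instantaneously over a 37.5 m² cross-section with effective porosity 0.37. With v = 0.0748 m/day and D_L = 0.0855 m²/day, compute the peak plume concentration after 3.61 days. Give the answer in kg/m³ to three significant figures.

0.930 kg/m³

The peak of an instantaneous 1D plume sits at x = vt; there the Gaussian factor is 1 and C_max = M/(n_e·A·√(4πDt)), where n_e·A is the pore area the mass is dissolved in.
√(4πDt) = √(4π × 0.0855 × 3.61) = 1.969 m, so C_max = 25.4/(0.37 × 37.5 × 1.969) = 0.930 kg/m³.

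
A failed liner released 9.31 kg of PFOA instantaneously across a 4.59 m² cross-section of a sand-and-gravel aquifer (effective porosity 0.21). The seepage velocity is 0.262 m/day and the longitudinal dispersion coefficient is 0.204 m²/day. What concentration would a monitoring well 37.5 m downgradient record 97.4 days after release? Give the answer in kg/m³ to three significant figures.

0.100 kg/m³

For an instantaneous plane source, C(x,t) = M/(n_e·A·√(4πDt)) · exp(−(x−vt)²/(4Dt)), with n_e·A the pore (flow) area.
Plume center vt = 0.262 × 97.4 = 25.5188 m, so the well at 37.5 m is 11.9812 m downgradient of the peak.
√(4πDt) = 15.80 m, giving peak height M/(n_e·A·√(4πDt)) = 9.31/(0.21 × 4.59 × 15.80) = 0.6113 kg/m³.
(x−vt)²/(4Dt) = (11.9812)²/(4 × 0.204 × 97.4) = 1.806; exp(−1.806) = 0.1643.
C = 0.6113 × 0.1643 = 0.100 kg/m³.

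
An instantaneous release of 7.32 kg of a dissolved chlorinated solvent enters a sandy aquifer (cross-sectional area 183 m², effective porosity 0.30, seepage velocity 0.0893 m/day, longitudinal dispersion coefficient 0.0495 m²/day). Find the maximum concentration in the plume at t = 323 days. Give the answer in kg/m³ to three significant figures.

The peak of an instantaneous 1D plume sits at x = vt; there the Gaussian factor is 1 and C_max = M/(n_e·A·√(4πDt)), where n_e·A is the pore area the mass is dissolved in.
√(4πDt) = √(4π × 0.0495 × 323) = 14.17 m, so C_max = 7.32/(0.30 × 183 × 14.17) = 0.00941 kg/m³.

0.00941 kg/m³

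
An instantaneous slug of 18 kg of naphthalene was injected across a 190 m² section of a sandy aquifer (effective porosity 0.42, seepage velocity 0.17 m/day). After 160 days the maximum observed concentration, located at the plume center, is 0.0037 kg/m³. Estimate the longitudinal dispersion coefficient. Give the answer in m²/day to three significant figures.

At the plume center C_max = M/(n_e·A·√(4πDt)), so D = M²/(4πt·(n_e·A·C_max)²).
n_e·A·C_max = 0.42 × 190 × 0.0037 = 0.2953 kg/m.
D = 18²/(4π × 160 × 0.2953²) = 1.85 m²/day.

1.85 m²/day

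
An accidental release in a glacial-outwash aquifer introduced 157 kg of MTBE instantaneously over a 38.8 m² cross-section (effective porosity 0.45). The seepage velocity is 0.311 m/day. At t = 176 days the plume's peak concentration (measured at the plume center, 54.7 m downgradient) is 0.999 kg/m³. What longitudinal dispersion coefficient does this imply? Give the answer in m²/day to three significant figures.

At the plume center C_max = M/(n_e·A·√(4πDt)), so D = M²/(4πt·(n_e·A·C_max)²).
n_e·A·C_max = 0.45 × 38.8 × 0.999 = 17.44 kg/m.
D = 157²/(4π × 176 × 17.44²) = 0.0366 m²/day.

0.0366 m²/day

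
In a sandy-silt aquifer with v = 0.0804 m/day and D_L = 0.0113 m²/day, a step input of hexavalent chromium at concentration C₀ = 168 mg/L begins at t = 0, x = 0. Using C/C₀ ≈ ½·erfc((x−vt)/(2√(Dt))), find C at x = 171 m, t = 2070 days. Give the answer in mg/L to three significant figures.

42.3 mg/L

For a continuous step input, C/C₀ ≈ ½·erfc((x−vt)/(2√(Dt))).
vt = 0.0804 × 2070 = 166.428 m and 2√(Dt) = 2√(0.0113 × 2070) = 9.673 m.
Argument (x−vt)/(2√(Dt)) = (171 − 166.428)/9.673 = 0.4727; ½·erfc(0.4727) = 0.2519.
C = 168 × 0.2519 = 42.3 mg/L.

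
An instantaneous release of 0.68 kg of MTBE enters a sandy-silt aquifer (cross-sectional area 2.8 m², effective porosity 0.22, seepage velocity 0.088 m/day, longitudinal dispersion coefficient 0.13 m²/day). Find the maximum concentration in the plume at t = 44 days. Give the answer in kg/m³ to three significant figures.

0.130 kg/m³

The peak of an instantaneous 1D plume sits at x = vt; there the Gaussian factor is 1 and C_max = M/(n_e·A·√(4πDt)), where n_e·A is the pore area the mass is dissolved in.
√(4πDt) = √(4π × 0.13 × 44) = 8.478 m, so C_max = 0.68/(0.22 × 2.8 × 8.478) = 0.130 kg/m³.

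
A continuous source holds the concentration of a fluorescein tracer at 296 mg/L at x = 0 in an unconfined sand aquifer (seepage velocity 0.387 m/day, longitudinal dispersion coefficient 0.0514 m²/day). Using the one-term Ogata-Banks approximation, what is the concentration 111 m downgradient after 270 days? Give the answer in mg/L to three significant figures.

For a continuous step input, C/C₀ ≈ ½·erfc((x−vt)/(2√(Dt))).
vt = 0.387 × 270 = 104.49 m and 2√(Dt) = 2√(0.0514 × 270) = 7.451 m.
Argument (x−vt)/(2√(Dt)) = (111 − 104.49)/7.451 = 0.8737; ½·erfc(0.8737) = 0.1083.
C = 296 × 0.1083 = 32.1 mg/L.

32.1 mg/L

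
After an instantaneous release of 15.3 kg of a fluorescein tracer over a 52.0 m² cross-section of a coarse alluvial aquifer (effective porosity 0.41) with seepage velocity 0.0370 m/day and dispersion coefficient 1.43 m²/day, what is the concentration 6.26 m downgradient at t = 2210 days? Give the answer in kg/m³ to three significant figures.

0.00229 kg/m³

For an instantaneous plane source, C(x,t) = M/(n_e·A·√(4πDt)) · exp(−(x−vt)²/(4Dt)), with n_e·A the pore (flow) area.
Plume center vt = 0.0370 × 2210 = 81.77 m, so the well at 6.26 m is 75.51 m upgradient of the peak.
√(4πDt) = 199.3 m, giving peak height M/(n_e·A·√(4πDt)) = 15.3/(0.41 × 52.0 × 199.3) = 0.003601 kg/m³.
(x−vt)²/(4Dt) = (-75.51)²/(4 × 1.43 × 2210) = 0.4510; exp(−0.4510) = 0.6370.
C = 0.003601 × 0.6370 = 0.00229 kg/m³.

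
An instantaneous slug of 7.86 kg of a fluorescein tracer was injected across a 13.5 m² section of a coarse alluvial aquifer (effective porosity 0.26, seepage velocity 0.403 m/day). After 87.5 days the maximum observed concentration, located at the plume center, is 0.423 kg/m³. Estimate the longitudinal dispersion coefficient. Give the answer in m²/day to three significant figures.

At the plume center C_max = M/(n_e·A·√(4πDt)), so D = M²/(4πt·(n_e·A·C_max)²).
n_e·A·C_max = 0.26 × 13.5 × 0.423 = 1.485 kg/m.
D = 7.86²/(4π × 87.5 × 1.485²) = 0.0255 m²/day.

0.0255 m²/day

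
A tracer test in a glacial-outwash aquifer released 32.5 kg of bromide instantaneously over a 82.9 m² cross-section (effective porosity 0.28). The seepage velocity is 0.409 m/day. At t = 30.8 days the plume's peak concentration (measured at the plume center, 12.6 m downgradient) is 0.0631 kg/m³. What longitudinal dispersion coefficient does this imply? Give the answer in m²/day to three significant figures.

1.27 m²/day

At the plume center C_max = M/(n_e·A·√(4πDt)), so D = M²/(4πt·(n_e·A·C_max)²).
n_e·A·C_max = 0.28 × 82.9 × 0.0631 = 1.465 kg/m.
D = 32.5²/(4π × 30.8 × 1.465²) = 1.27 m²/day.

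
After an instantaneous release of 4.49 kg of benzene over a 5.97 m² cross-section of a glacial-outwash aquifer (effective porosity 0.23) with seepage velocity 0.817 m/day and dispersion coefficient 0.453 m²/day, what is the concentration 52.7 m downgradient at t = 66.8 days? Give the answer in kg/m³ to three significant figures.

For an instantaneous plane source, C(x,t) = M/(n_e·A·√(4πDt)) · exp(−(x−vt)²/(4Dt)), with n_e·A the pore (flow) area.
Plume center vt = 0.817 × 66.8 = 54.5756 m, so the well at 52.7 m is 1.8756 m upgradient of the peak.
√(4πDt) = 19.50 m, giving peak height M/(n_e·A·√(4πDt)) = 4.49/(0.23 × 5.97 × 19.50) = 0.1677 kg/m³.
(x−vt)²/(4Dt) = (-1.8756)²/(4 × 0.453 × 66.8) = 0.02906; exp(−0.02906) = 0.9714.
C = 0.1677 × 0.9714 = 0.163 kg/m³.

0.163 kg/m³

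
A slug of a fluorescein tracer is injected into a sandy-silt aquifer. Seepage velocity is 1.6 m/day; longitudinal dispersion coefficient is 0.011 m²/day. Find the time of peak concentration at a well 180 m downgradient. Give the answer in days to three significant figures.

112 days

For the 1D instantaneous-source solution, setting ∂C/∂t = 0 at fixed x gives v²t² + 2Dt − x² = 0, so t = (√(D² + v²x²) − D)/v².
√(D² + v²x²) = √(0.011² + 1.6² × 180²) = 288.0; v² = 2.56.
t = (288.0 − 0.011)/2.56 = 112 days (vs. the pure-advection estimate x/v = 112 d).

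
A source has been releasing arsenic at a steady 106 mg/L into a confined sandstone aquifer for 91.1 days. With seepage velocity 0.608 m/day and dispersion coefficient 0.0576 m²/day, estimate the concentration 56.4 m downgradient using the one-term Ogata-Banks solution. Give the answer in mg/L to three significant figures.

40.0 mg/L

For a continuous step input, C/C₀ ≈ ½·erfc((x−vt)/(2√(Dt))).
vt = 0.608 × 91.1 = 55.3888 m and 2√(Dt) = 2√(0.0576 × 91.1) = 4.581 m.
Argument (x−vt)/(2√(Dt)) = (56.4 − 55.3888)/4.581 = 0.2207; ½·erfc(0.2207) = 0.3775.
C = 106 × 0.3775 = 40.0 mg/L.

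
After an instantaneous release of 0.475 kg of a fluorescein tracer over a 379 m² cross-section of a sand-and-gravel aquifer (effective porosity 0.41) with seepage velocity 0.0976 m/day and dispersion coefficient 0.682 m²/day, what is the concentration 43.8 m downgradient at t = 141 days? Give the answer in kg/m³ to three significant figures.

8.42e-06 kg/m³

For an instantaneous plane source, C(x,t) = M/(n_e·A·√(4πDt)) · exp(−(x−vt)²/(4Dt)), with n_e·A the pore (flow) area.
Plume center vt = 0.0976 × 141 = 13.7616 m, so the well at 43.8 m is 30.0384 m downgradient of the peak.
√(4πDt) = 34.76 m, giving peak height M/(n_e·A·√(4πDt)) = 0.475/(0.41 × 379 × 34.76) = 8.794e-05 kg/m³.
(x−vt)²/(4Dt) = (30.0384)²/(4 × 0.682 × 141) = 2.346; exp(−2.346) = 0.09575.
C = 8.794e-05 × 0.09575 = 8.42e-06 kg/m³.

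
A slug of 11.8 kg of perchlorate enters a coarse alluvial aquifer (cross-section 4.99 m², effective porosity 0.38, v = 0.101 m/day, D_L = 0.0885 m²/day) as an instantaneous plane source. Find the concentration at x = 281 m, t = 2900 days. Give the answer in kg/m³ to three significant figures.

For an instantaneous plane source, C(x,t) = M/(n_e·A·√(4πDt)) · exp(−(x−vt)²/(4Dt)), with n_e·A the pore (flow) area.
Plume center vt = 0.101 × 2900 = 292.9 m, so the well at 281 m is 11.9 m upgradient of the peak.
√(4πDt) = 56.79 m, giving peak height M/(n_e·A·√(4πDt)) = 11.8/(0.38 × 4.99 × 56.79) = 0.1096 kg/m³.
(x−vt)²/(4Dt) = (-11.9)²/(4 × 0.0885 × 2900) = 0.1379; exp(−0.1379) = 0.8712.
C = 0.1096 × 0.8712 = 0.0955 kg/m³.

0.0955 kg/m³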